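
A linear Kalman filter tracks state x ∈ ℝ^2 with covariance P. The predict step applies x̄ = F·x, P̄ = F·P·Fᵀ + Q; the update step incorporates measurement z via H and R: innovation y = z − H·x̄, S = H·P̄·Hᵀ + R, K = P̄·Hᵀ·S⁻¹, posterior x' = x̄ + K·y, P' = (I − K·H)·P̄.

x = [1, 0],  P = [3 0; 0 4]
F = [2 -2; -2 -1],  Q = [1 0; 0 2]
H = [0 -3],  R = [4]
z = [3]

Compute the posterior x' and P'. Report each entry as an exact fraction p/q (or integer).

x̄ = F·x = [2, -2]
P̄ = F·P·Fᵀ + Q = [29 -4; -4 18]
y = z − H·x̄ = [-3]
S = H·P̄·Hᵀ + R = [166]
K = P̄·Hᵀ·S⁻¹ = [6/83; -27/83]
x' = x̄ + K·y = [148/83, -85/83]
P' = (I − K·H)·P̄ = [2335/83 -8/83; -8/83 36/83]

x' = [148/83, -85/83]
P' = [2335/83 -8/83; -8/83 36/83]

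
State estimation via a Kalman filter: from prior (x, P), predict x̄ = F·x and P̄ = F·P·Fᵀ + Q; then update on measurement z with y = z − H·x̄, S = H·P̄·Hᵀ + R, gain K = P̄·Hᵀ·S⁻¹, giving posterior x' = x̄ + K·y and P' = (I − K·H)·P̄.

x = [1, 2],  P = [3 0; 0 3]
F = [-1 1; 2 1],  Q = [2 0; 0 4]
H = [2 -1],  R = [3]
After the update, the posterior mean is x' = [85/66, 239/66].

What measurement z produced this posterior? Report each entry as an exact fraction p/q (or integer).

x̄ = F·x = [1, 4]
P̄ = F·P·Fᵀ + Q = [8 -3; -3 19]
S = H·P̄·Hᵀ + R = [66]
K = P̄·Hᵀ·S⁻¹ = [19/66; -25/66]
x' − x̄ = [19/66, -25/66] = K·y
y = (KᵀK)⁻¹·Kᵀ·(x' − x̄) = [1]
z = y + H·x̄ = [1] + [-2] = [-1]

z = [-1]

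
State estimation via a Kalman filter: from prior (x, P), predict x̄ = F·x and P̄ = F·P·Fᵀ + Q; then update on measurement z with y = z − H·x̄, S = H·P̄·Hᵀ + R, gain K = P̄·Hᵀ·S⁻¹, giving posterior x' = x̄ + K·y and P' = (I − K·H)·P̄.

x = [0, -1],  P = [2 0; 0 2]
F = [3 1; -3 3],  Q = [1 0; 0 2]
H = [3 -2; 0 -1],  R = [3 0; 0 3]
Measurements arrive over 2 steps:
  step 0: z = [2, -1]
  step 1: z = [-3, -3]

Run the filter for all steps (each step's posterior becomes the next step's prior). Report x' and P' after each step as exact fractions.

step 0: x̄ = F·x = [-1, -3]
step 0: P̄ = F·P·Fᵀ + Q = [21 -12; -12 38]
step 0: y = z − H·x̄ = [-1, -4]
step 0: S = H·P̄·Hᵀ + R = [488 112; 112 41]
step 0: K = P̄·Hᵀ·S⁻¹ = [741/2488 -162/311; -14/311 -250/311]
step 0: x' = x̄ + K·y = [1955/2488, 81/311]
step 0: P' = (I − K·H)·P̄ = [3333/2488 486/311; 486/311 750/311]
step 1: x̄ = F·x = [6513/2488, -3921/2488]
step 1: P̄ = F·P·Fᵀ + Q = [61813/2488 11331/2488; 11331/2488 18989/2488]
step 1: y = z − H·x̄ = [-34845/2488, -11385/2488]
step 1: S = H·P̄·Hᵀ + R = [503765/2488 3985/2488; 3985/2488 26453/2488]
step 1: K = P̄·Hᵀ·S⁻¹ = [582944/1783255 -170333/356651; -797/356651 -255898/356651]
step 1: x' = x̄ + K·y = [80214/356651, 620073/356651]
step 1: P' = (I − K·H)·P̄ = [2286274/1783255 510999/356651; 510999/356651 767694/356651]

step 0: x' = [1955/2488, 81/311], P' = [3333/2488 486/311; 486/311 750/311]
step 1: x' = [80214/356651, 620073/356651], P' = [2286274/1783255 510999/356651; 510999/356651 767694/356651]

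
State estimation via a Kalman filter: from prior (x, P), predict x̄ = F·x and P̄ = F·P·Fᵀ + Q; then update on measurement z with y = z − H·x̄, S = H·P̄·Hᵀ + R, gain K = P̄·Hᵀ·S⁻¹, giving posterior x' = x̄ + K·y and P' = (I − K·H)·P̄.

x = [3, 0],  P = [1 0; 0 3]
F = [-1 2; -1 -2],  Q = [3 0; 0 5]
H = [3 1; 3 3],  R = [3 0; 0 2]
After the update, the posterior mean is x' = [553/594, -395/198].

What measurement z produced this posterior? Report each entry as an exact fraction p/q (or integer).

z = [1, -3]

x̄ = F·x = [-3, -3]
P̄ = F·P·Fᵀ + Q = [16 -11; -11 18]
S = H·P̄·Hᵀ + R = [99 66; 66 110]
K = P̄·Hᵀ·S⁻¹ = [140/297 -29/198; -46/99 31/66]
x' − x̄ = [2335/594, 199/198] = K·y
y = (KᵀK)⁻¹·Kᵀ·(x' − x̄) = [13, 15]
z = y + H·x̄ = [13, 15] + [-12, -18] = [1, -3]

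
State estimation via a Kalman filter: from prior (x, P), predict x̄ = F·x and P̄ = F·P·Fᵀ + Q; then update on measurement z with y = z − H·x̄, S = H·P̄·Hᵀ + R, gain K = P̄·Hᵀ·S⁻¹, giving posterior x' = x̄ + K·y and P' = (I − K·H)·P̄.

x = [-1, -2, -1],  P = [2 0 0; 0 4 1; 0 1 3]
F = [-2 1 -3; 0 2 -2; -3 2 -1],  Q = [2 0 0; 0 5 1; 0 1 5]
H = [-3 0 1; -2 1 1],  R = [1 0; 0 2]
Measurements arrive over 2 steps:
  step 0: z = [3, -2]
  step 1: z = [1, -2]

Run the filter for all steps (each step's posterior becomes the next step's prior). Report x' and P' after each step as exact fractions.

step 0: x̄ = F·x = [3, -2, 0]
step 0: P̄ = F·P·Fᵀ + Q = [35 18 22; 18 25 17; 22 17 38]
step 0: y = z − H·x̄ = [12, 6]
step 0: S = H·P̄·Hᵀ + R = [222 101; 101 79]
step 0: K = P̄·Hᵀ·S⁻¹ = [-3527/7337 1723/7337; -3529/7337 5069/7337; -3323/7337 5270/7337]
step 0: x' = x̄ + K·y = [-9975/7337, -26608/7337, -8256/7337]
step 0: P' = (I − K·H)·P̄ = [15744/7337 -8771/7337 43705/7337; -8771/7337 22438/7337 -29842/7337; 43705/7337 -29842/7337 127792/7337]
step 1: x̄ = F·x = [18110/7337, -36704/7337, -15035/7337]
step 1: P̄ = F·P·Fᵀ + Q = [1988812/7337 1260268/7337 1273762/7337; 1260268/7337 876341/7337 846581/7337; 1273762/7337 846581/7337 882775/7337]
step 1: y = z − H·x̄ = [76702/7337, 73285/7337]
step 1: S = H·P̄·Hᵀ + R = [11146848/7337 3512614/7337; 3512614/7337 1286080/7337]
step 1: K = P̄·Hᵀ·S⁻¹ = [-32859673/68055103 13357963/68055103; -33117603/68055103 96491125/136110206; -30845436/68055103 81904085/136110206]
step 1: x' = x̄ + K·y = [-507391/819941, -4934241/1639882, -1274099/1639882]
step 1: P' = (I − K·H)·P̄ = [58954288/68055103 621311/68055103 144003191/68055103; 621311/68055103 128987417/68055103 -31253670/68055103; 144003191/68055103 -31253670/68055103 401164137/68055103]

step 0: x' = [-9975/7337, -26608/7337, -8256/7337], P' = [15744/7337 -8771/7337 43705/7337; -8771/7337 22438/7337 -29842/7337; 43705/7337 -29842/7337 127792/7337]
step 1: x' = [-507391/819941, -4934241/1639882, -1274099/1639882], P' = [58954288/68055103 621311/68055103 144003191/68055103; 621311/68055103 128987417/68055103 -31253670/68055103; 144003191/68055103 -31253670/68055103 401164137/68055103]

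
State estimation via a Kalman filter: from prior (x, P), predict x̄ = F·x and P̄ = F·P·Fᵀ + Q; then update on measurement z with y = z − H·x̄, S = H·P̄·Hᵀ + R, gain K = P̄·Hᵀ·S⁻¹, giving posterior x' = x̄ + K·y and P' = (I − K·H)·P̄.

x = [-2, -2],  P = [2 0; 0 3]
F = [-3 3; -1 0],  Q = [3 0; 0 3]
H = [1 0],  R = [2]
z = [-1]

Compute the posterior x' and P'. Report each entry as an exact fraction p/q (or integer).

x̄ = F·x = [0, 2]
P̄ = F·P·Fᵀ + Q = [48 6; 6 5]
y = z − H·x̄ = [-1]
S = H·P̄·Hᵀ + R = [50]
K = P̄·Hᵀ·S⁻¹ = [24/25; 3/25]
x' = x̄ + K·y = [-24/25, 47/25]
P' = (I − K·H)·P̄ = [48/25 6/25; 6/25 107/25]

x' = [-24/25, 47/25]
P' = [48/25 6/25; 6/25 107/25]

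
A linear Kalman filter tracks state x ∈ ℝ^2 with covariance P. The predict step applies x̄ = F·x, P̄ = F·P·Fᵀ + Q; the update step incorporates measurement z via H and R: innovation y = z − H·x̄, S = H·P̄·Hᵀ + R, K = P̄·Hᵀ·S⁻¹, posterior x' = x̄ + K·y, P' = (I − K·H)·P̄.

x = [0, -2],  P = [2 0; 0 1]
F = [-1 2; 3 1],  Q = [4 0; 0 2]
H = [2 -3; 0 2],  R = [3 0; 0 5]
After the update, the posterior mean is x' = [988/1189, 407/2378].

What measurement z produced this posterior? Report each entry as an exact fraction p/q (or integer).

z = [2, 3]

x̄ = F·x = [-4, -2]
P̄ = F·P·Fᵀ + Q = [10 -4; -4 21]
S = H·P̄·Hᵀ + R = [280 -142; -142 89]
K = P̄·Hᵀ·S⁻¹ = [428/1189 576/1189; -355/4756 839/2378]
x' − x̄ = [5744/1189, 5163/2378] = K·y
y = (KᵀK)⁻¹·Kᵀ·(x' − x̄) = [4, 7]
z = y + H·x̄ = [4, 7] + [-2, -4] = [2, 3]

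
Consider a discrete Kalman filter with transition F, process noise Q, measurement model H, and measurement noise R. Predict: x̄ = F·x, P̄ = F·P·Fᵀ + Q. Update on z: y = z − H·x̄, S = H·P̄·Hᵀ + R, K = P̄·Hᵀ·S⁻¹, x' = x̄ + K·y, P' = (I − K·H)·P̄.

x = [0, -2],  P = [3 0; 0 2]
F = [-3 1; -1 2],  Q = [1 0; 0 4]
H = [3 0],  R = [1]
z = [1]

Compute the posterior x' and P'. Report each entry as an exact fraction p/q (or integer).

x' = [88/271, -811/271]
P' = [30/271 13/271; 13/271 2544/271]

x̄ = F·x = [-2, -4]
P̄ = F·P·Fᵀ + Q = [30 13; 13 15]
y = z − H·x̄ = [7]
S = H·P̄·Hᵀ + R = [271]
K = P̄·Hᵀ·S⁻¹ = [90/271; 39/271]
x' = x̄ + K·y = [88/271, -811/271]
P' = (I − K·H)·P̄ = [30/271 13/271; 13/271 2544/271]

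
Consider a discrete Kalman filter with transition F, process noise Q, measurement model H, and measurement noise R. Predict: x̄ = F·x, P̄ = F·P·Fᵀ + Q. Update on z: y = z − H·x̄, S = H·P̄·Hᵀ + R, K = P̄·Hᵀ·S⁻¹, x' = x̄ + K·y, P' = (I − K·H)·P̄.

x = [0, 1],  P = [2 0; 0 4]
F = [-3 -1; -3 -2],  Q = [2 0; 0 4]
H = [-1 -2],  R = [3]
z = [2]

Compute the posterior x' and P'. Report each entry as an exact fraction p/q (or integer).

x̄ = F·x = [-1, -2]
P̄ = F·P·Fᵀ + Q = [24 26; 26 38]
y = z − H·x̄ = [-3]
S = H·P̄·Hᵀ + R = [283]
K = P̄·Hᵀ·S⁻¹ = [-76/283; -102/283]
x' = x̄ + K·y = [-55/283, -260/283]
P' = (I − K·H)·P̄ = [1016/283 -394/283; -394/283 350/283]

x' = [-55/283, -260/283]
P' = [1016/283 -394/283; -394/283 350/283]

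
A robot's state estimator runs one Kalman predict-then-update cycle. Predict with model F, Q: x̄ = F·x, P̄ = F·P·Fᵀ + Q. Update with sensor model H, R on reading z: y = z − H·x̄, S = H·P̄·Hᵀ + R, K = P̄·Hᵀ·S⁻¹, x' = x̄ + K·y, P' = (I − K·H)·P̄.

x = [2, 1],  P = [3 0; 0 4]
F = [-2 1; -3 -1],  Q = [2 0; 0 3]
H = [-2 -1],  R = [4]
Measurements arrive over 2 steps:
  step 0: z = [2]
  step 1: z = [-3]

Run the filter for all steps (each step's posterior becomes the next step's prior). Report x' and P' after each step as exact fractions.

step 0: x' = [26/83, -240/83], P' = [244/83 -388/83; -388/83 900/83]
step 1: x' = [-2912/19533, 61739/19533], P' = [47494/19533 -62428/19533; -62428/19533 136540/19533]

step 0: x̄ = F·x = [-3, -7]
step 0: P̄ = F·P·Fᵀ + Q = [18 14; 14 34]
step 0: y = z − H·x̄ = [-11]
step 0: S = H·P̄·Hᵀ + R = [166]
step 0: K = P̄·Hᵀ·S⁻¹ = [-25/83; -31/83]
step 0: x' = x̄ + K·y = [26/83, -240/83]
step 0: P' = (I − K·H)·P̄ = [244/83 -388/83; -388/83 900/83]
step 1: x̄ = F·x = [-292/83, 162/83]
step 1: P̄ = F·P·Fᵀ + Q = [3594/83 952/83; 952/83 1017/83]
step 1: y = z − H·x̄ = [-671/83]
step 1: S = H·P̄·Hᵀ + R = [19533/83]
step 1: K = P̄·Hᵀ·S⁻¹ = [-8140/19533; -2921/19533]
step 1: x' = x̄ + K·y = [-2912/19533, 61739/19533]
step 1: P' = (I − K·H)·P̄ = [47494/19533 -62428/19533; -62428/19533 136540/19533]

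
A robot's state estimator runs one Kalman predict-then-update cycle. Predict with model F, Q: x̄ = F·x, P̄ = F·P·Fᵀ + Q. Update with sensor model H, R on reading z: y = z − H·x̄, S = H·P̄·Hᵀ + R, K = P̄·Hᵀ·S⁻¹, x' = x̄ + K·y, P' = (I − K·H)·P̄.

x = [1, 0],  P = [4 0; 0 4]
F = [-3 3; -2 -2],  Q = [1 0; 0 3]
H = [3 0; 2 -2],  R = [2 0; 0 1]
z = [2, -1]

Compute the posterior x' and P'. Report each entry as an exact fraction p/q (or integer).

x̄ = F·x = [-3, -2]
P̄ = F·P·Fᵀ + Q = [73 0; 0 35]
y = z − H·x̄ = [11, 1]
S = H·P̄·Hᵀ + R = [659 438; 438 433]
K = P̄·Hᵀ·S⁻¹ = [30879/93503 292/93503; 30660/93503 -46130/93503]
x' = x̄ + K·y = [59452/93503, 104124/93503]
P' = (I − K·H)·P̄ = [20586/93503 20440/93503; 20440/93503 43505/93503]

x' = [59452/93503, 104124/93503]
P' = [20586/93503 20440/93503; 20440/93503 43505/93503]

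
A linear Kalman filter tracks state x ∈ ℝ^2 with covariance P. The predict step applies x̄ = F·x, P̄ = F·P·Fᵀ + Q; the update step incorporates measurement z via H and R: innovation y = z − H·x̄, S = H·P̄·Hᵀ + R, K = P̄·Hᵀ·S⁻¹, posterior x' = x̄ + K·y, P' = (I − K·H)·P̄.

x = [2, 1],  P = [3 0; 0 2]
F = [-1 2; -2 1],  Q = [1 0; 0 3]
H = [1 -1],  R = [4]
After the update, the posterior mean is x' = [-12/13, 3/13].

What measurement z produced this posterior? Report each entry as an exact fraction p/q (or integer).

x̄ = F·x = [0, -3]
P̄ = F·P·Fᵀ + Q = [12 10; 10 17]
S = H·P̄·Hᵀ + R = [13]
K = P̄·Hᵀ·S⁻¹ = [2/13; -7/13]
x' − x̄ = [-12/13, 42/13] = K·y
y = (KᵀK)⁻¹·Kᵀ·(x' − x̄) = [-6]
z = y + H·x̄ = [-6] + [3] = [-3]

z = [-3]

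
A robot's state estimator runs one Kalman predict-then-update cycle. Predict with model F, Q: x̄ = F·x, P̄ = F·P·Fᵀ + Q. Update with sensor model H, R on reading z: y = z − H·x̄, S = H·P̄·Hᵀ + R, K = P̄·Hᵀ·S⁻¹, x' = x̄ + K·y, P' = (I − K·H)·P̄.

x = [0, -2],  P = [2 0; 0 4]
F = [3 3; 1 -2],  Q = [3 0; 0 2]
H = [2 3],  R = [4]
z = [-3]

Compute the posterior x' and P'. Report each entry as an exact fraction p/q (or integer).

x̄ = F·x = [-6, 4]
P̄ = F·P·Fᵀ + Q = [57 -18; -18 20]
y = z − H·x̄ = [-3]
S = H·P̄·Hᵀ + R = [196]
K = P̄·Hᵀ·S⁻¹ = [15/49; 6/49]
x' = x̄ + K·y = [-339/49, 178/49]
P' = (I − K·H)·P̄ = [1893/49 -1242/49; -1242/49 836/49]

x' = [-339/49, 178/49]
P' = [1893/49 -1242/49; -1242/49 836/49]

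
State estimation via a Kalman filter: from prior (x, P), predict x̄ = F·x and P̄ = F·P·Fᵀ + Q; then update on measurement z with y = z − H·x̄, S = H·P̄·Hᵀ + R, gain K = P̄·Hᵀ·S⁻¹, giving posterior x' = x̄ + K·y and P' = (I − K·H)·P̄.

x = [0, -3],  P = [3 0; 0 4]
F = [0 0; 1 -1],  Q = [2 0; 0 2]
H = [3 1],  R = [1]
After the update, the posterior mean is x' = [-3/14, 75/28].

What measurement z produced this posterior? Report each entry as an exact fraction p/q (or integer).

z = [2]

x̄ = F·x = [0, 3]
P̄ = F·P·Fᵀ + Q = [2 0; 0 9]
S = H·P̄·Hᵀ + R = [28]
K = P̄·Hᵀ·S⁻¹ = [3/14; 9/28]
x' − x̄ = [-3/14, -9/28] = K·y
y = (KᵀK)⁻¹·Kᵀ·(x' − x̄) = [-1]
z = y + H·x̄ = [-1] + [3] = [2]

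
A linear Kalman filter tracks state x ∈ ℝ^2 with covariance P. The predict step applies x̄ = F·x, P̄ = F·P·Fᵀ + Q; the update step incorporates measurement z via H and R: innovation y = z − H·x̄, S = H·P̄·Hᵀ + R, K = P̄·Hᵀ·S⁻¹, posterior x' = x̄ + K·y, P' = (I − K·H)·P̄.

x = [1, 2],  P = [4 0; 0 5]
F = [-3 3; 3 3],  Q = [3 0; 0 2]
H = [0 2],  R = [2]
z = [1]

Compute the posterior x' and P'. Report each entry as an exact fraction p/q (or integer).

x̄ = F·x = [3, 9]
P̄ = F·P·Fᵀ + Q = [84 9; 9 83]
y = z − H·x̄ = [-17]
S = H·P̄·Hᵀ + R = [334]
K = P̄·Hᵀ·S⁻¹ = [9/167; 83/167]
x' = x̄ + K·y = [348/167, 92/167]
P' = (I − K·H)·P̄ = [13866/167 9/167; 9/167 83/167]

x' = [348/167, 92/167]
P' = [13866/167 9/167; 9/167 83/167]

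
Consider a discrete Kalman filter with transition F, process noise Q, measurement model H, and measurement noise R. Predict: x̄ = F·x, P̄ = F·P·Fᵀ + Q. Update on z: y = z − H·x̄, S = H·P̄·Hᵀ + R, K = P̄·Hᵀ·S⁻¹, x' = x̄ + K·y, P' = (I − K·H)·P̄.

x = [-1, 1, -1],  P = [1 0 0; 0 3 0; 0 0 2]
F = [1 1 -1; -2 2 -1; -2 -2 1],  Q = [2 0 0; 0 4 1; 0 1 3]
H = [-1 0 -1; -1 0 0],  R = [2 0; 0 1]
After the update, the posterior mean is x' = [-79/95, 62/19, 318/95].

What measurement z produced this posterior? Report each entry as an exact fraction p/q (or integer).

z = [-3, 1]

x̄ = F·x = [1, 5, -1]
P̄ = F·P·Fᵀ + Q = [8 6 -10; 6 22 -9; -10 -9 21]
S = H·P̄·Hᵀ + R = [11 -2; -2 9]
K = P̄·Hᵀ·S⁻¹ = [2/95 -84/95; 3/19 -12/19; -79/95 88/95]
x' − x̄ = [-174/95, -33/19, 413/95] = K·y
y = (KᵀK)⁻¹·Kᵀ·(x' − x̄) = [-3, 2]
z = y + H·x̄ = [-3, 2] + [0, -1] = [-3, 1]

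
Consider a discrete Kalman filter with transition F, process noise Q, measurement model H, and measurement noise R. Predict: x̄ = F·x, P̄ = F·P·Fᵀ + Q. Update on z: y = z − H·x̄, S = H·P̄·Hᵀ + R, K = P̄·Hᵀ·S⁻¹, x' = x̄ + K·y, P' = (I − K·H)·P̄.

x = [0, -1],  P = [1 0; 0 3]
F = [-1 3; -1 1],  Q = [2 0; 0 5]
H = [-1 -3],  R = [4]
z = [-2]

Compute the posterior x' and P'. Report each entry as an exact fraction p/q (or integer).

x' = [-9/35, 121/175]
P' = [66/7 -94/35; -94/35 206/175]

x̄ = F·x = [-3, -1]
P̄ = F·P·Fᵀ + Q = [30 10; 10 9]
y = z − H·x̄ = [-8]
S = H·P̄·Hᵀ + R = [175]
K = P̄·Hᵀ·S⁻¹ = [-12/35; -37/175]
x' = x̄ + K·y = [-9/35, 121/175]
P' = (I − K·H)·P̄ = [66/7 -94/35; -94/35 206/175]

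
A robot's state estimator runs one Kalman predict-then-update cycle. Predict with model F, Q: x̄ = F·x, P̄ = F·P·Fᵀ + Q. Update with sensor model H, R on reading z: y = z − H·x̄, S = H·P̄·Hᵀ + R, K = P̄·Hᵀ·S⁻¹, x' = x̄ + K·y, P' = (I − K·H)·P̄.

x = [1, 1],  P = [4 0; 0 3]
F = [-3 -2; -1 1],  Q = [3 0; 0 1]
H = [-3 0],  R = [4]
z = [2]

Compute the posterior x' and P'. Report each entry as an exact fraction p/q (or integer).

x̄ = F·x = [-5, 0]
P̄ = F·P·Fᵀ + Q = [51 6; 6 8]
y = z − H·x̄ = [-13]
S = H·P̄·Hᵀ + R = [463]
K = P̄·Hᵀ·S⁻¹ = [-153/463; -18/463]
x' = x̄ + K·y = [-326/463, 234/463]
P' = (I − K·H)·P̄ = [204/463 24/463; 24/463 3380/463]

x' = [-326/463, 234/463]
P' = [204/463 24/463; 24/463 3380/463]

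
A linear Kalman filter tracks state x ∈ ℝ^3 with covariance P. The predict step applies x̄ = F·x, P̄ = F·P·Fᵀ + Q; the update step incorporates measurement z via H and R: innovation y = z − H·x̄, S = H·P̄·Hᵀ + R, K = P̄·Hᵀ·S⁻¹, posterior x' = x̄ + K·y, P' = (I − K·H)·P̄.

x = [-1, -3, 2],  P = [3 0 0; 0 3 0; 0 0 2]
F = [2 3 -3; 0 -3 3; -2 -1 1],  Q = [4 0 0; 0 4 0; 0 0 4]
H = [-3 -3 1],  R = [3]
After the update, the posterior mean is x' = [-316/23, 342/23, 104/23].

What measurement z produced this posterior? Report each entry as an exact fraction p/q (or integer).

z = [1]

x̄ = F·x = [-17, 15, 7]
P̄ = F·P·Fᵀ + Q = [61 -45 -27; -45 49 15; -27 15 21]
S = H·P̄·Hᵀ + R = [276]
K = P̄·Hᵀ·S⁻¹ = [-25/92; 1/92; 19/92]
x' − x̄ = [75/23, -3/23, -57/23] = K·y
y = (KᵀK)⁻¹·Kᵀ·(x' − x̄) = [-12]
z = y + H·x̄ = [-12] + [13] = [1]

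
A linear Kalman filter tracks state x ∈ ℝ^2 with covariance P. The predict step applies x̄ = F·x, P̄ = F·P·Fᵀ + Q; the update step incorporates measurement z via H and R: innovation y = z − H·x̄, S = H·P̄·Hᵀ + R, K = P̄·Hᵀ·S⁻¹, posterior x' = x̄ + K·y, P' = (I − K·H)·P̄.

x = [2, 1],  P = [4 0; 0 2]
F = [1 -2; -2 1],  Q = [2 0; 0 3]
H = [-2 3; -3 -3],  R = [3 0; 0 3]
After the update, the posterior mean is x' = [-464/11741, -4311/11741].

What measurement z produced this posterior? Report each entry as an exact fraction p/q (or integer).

z = [-1, 1]

x̄ = F·x = [0, -3]
P̄ = F·P·Fᵀ + Q = [14 -12; -12 21]
S = H·P̄·Hᵀ + R = [392 -69; -69 102]
K = P̄·Hᵀ·S⁻¹ = [-2314/11741 -2256/11741; 2337/11741 -1527/11741]
x' − x̄ = [-464/11741, 30912/11741] = K·y
y = (KᵀK)⁻¹·Kᵀ·(x' − x̄) = [8, -8]
z = y + H·x̄ = [8, -8] + [-9, 9] = [-1, 1]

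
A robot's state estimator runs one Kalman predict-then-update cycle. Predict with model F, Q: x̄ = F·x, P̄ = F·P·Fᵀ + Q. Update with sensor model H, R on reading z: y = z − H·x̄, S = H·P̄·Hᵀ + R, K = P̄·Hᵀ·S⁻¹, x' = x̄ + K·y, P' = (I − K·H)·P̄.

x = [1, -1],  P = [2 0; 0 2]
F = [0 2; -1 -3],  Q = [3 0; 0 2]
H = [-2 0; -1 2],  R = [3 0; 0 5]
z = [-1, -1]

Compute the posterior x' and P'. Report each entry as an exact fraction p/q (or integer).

x' = [239/748, -4/11]
P' = [447/748 2/11; 2/11 38/33]

x̄ = F·x = [-2, 2]
P̄ = F·P·Fᵀ + Q = [11 -12; -12 22]
y = z − H·x̄ = [-5, -7]
S = H·P̄·Hᵀ + R = [47 70; 70 152]
K = P̄·Hᵀ·S⁻¹ = [-149/374 -35/748; -4/33 14/33]
x' = x̄ + K·y = [239/748, -4/11]
P' = (I − K·H)·P̄ = [447/748 2/11; 2/11 38/33]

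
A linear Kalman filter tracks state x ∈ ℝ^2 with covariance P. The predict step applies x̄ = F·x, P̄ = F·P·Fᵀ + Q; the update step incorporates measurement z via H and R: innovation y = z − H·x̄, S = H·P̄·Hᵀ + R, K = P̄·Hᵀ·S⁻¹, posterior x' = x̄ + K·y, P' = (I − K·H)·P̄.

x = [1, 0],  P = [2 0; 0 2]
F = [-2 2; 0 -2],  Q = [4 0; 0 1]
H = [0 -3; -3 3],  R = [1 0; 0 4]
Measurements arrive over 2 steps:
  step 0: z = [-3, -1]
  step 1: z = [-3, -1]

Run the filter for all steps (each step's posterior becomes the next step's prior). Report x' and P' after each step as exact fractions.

step 0: x' = [11362/10129, 9363/10129], P' = [5300/10129 1012/10129; 1012/10129 1080/10129]
step 1: x' = [7830118/7911241, 6074391/7911241], P' = [3950740/7911241 742708/7911241; 742708/7911241 801592/7911241]

step 0: x̄ = F·x = [-2, 0]
step 0: P̄ = F·P·Fᵀ + Q = [20 -8; -8 9]
step 0: y = z − H·x̄ = [-3, -7]
step 0: S = H·P̄·Hᵀ + R = [82 -153; -153 409]
step 0: K = P̄·Hᵀ·S⁻¹ = [-3036/10129 -3216/10129; -3240/10129 51/10129]
step 0: x' = x̄ + K·y = [11362/10129, 9363/10129]
step 0: P' = (I − K·H)·P̄ = [5300/10129 1012/10129; 1012/10129 1080/10129]
step 1: x̄ = F·x = [-3998/10129, -18726/10129]
step 1: P̄ = F·P·Fᵀ + Q = [57940/10129 -272/10129; -272/10129 14449/10129]
step 1: y = z − H·x̄ = [-86565/10129, 4865/1447]
step 1: S = H·P̄·Hᵀ + R = [140170/10129 -18927/1447; -18927/1447 99559/1447]
step 1: K = P̄·Hᵀ·S⁻¹ = [-2228124/7911241 -2406024/7911241; -2404776/7911241 44163/7911241]
step 1: x' = x̄ + K·y = [7830118/7911241, 6074391/7911241]
step 1: P' = (I − K·H)·P̄ = [3950740/7911241 742708/7911241; 742708/7911241 801592/7911241]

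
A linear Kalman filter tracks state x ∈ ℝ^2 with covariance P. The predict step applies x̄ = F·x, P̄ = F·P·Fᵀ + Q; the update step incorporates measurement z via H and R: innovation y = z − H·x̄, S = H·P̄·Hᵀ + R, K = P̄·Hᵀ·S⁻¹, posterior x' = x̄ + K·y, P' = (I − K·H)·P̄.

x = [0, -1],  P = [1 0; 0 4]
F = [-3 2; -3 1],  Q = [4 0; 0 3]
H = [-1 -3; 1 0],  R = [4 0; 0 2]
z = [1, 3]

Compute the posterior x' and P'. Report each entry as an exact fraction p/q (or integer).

x̄ = F·x = [-2, -1]
P̄ = F·P·Fᵀ + Q = [29 17; 17 16]
y = z − H·x̄ = [-4, 5]
S = H·P̄·Hᵀ + R = [279 -80; -80 31]
K = P̄·Hᵀ·S⁻¹ = [-160/2249 1691/2249; -655/2249 -457/2249]
x' = x̄ + K·y = [4597/2249, -1914/2249]
P' = (I − K·H)·P̄ = [3382/2249 -914/2249; -914/2249 1178/2249]

x' = [4597/2249, -1914/2249]
P' = [3382/2249 -914/2249; -914/2249 1178/2249]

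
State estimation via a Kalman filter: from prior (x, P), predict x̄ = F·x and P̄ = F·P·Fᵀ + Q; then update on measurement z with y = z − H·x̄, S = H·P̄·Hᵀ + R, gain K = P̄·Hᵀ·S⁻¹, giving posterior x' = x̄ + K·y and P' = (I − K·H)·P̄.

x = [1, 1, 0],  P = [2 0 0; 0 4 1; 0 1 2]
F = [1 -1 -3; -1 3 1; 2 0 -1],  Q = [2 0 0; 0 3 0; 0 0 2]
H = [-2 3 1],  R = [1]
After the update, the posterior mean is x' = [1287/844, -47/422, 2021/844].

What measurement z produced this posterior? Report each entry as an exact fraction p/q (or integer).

x̄ = F·x = [0, 2, 2]
P̄ = F·P·Fᵀ + Q = [32 -30 11; -30 49 -9; 11 -9 12]
S = H·P̄·Hᵀ + R = [844]
K = P̄·Hᵀ·S⁻¹ = [-143/844; 99/422; -37/844]
x' − x̄ = [1287/844, -891/422, 333/844] = K·y
y = (KᵀK)⁻¹·Kᵀ·(x' − x̄) = [-9]
z = y + H·x̄ = [-9] + [8] = [-1]

z = [-1]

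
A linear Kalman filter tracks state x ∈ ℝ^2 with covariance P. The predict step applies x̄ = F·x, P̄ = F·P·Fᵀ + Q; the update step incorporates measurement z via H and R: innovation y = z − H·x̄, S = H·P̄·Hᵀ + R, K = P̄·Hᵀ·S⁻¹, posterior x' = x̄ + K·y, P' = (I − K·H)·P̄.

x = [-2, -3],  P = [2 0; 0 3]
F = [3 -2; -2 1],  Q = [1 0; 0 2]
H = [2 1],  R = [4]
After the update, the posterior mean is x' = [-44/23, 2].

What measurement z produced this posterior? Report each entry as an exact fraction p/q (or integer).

x̄ = F·x = [0, 1]
P̄ = F·P·Fᵀ + Q = [31 -18; -18 13]
S = H·P̄·Hᵀ + R = [69]
K = P̄·Hᵀ·S⁻¹ = [44/69; -1/3]
x' − x̄ = [-44/23, 1] = K·y
y = (KᵀK)⁻¹·Kᵀ·(x' − x̄) = [-3]
z = y + H·x̄ = [-3] + [1] = [-2]

z = [-2]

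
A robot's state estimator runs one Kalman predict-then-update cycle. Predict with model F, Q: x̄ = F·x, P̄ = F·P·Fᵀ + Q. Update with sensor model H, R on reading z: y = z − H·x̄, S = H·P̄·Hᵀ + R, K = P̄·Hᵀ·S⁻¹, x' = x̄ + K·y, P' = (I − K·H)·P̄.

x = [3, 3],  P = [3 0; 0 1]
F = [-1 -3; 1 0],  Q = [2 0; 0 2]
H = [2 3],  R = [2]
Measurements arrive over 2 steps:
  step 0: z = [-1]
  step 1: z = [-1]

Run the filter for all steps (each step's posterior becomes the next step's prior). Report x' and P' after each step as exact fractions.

step 0: x' = [-538/67, 327/67], P' = [577/67 -372/67; -372/67 254/67]
step 1: x' = [8084/16061, -12365/16061], P' = [35568/16061 -21614/16061; -21614/16061 16550/16061]

step 0: x̄ = F·x = [-12, 3]
step 0: P̄ = F·P·Fᵀ + Q = [14 -3; -3 5]
step 0: y = z − H·x̄ = [14]
step 0: S = H·P̄·Hᵀ + R = [67]
step 0: K = P̄·Hᵀ·S⁻¹ = [19/67; 9/67]
step 0: x' = x̄ + K·y = [-538/67, 327/67]
step 0: P' = (I − K·H)·P̄ = [577/67 -372/67; -372/67 254/67]
step 1: x̄ = F·x = [-443/67, -538/67]
step 1: P̄ = F·P·Fᵀ + Q = [765/67 539/67; 539/67 711/67]
step 1: y = z − H·x̄ = [2433/67]
step 1: S = H·P̄·Hᵀ + R = [16061/67]
step 1: K = P̄·Hᵀ·S⁻¹ = [3147/16061; 3211/16061]
step 1: x' = x̄ + K·y = [8084/16061, -12365/16061]
step 1: P' = (I − K·H)·P̄ = [35568/16061 -21614/16061; -21614/16061 16550/16061]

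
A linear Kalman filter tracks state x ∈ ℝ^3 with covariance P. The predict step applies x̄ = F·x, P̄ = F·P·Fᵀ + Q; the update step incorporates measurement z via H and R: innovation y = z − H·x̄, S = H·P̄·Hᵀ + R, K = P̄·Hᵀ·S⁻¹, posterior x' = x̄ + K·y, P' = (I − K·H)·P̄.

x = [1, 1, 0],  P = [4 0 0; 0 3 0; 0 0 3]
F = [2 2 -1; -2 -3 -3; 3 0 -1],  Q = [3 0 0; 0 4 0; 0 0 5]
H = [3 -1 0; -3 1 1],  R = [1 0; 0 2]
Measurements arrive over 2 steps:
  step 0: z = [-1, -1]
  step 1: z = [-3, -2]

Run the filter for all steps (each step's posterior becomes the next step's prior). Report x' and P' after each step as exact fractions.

step 0: x̄ = F·x = [4, -5, 3]
step 0: P̄ = F·P·Fᵀ + Q = [34 -25 27; -25 74 -15; 27 -15 44]
step 0: y = z − H·x̄ = [-18, 13]
step 0: S = H·P̄·Hᵀ + R = [531 -434; -434 384]
step 0: K = P̄·Hᵀ·S⁻¹ = [1342/3887 1009/7774; 235/3887 1622/3887; 3574/3887 3513/3887]
step 0: x' = x̄ + K·y = [-4099/7774, -2579/3887, -7002/3887]
step 0: P' = (I − K·H)·P̄ = [12174/3887 35180/3887 2351/3887; 35180/3887 105305/3887 3479/3887; 2351/3887 3479/3887 10600/3887]
step 1: x̄ = F·x = [-2255/3887, 32842/3887, 1707/7774]
step 1: P̄ = F·P·Fᵀ + Q = [750297/3887 -1020367/3887 276011/3887; -1020367/3887 1620383/3887 -363884/3887; 276011/3887 -363884/3887 125495/3887]
step 1: y = z − H·x̄ = [27946/3887, -96469/7774]
step 1: S = H·P̄·Hᵀ + R = [14499145/3887 -13303341/3887; -13303341/3887 12244693/3887]
step 1: K = P̄·Hᵀ·S⁻¹ = [53706641/143734892 23190149/143734892; 7407431/35933723 20718447/35933723; 104883517/143734892 101433261/143734892]
step 1: x' = x̄ + K·y = [29945133/287469784, 199536643/71867446, -946143623/287469784]
step 1: P' = (I − K·H)·P̄ = [415694227/143734892 298344010/35933723 100086939/143734892; 298344010/35933723 887624599/35933723 48844325/35933723; 100086939/143734892 48844325/35933723 307750039/143734892]

step 0: x' = [-4099/7774, -2579/3887, -7002/3887], P' = [12174/3887 35180/3887 2351/3887; 35180/3887 105305/3887 3479/3887; 2351/3887 3479/3887 10600/3887]
step 1: x' = [29945133/287469784, 199536643/71867446, -946143623/287469784], P' = [415694227/143734892 298344010/35933723 100086939/143734892; 298344010/35933723 887624599/35933723 48844325/35933723; 100086939/143734892 48844325/35933723 307750039/143734892]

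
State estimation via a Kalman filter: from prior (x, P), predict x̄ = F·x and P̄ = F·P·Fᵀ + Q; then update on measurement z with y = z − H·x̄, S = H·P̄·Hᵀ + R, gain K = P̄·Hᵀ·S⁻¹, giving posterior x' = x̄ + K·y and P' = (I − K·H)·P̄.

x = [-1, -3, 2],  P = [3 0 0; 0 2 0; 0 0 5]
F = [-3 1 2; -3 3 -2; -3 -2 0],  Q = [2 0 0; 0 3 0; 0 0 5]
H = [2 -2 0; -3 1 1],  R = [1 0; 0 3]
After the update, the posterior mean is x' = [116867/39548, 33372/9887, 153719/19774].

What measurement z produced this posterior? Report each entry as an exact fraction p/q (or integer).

x̄ = F·x = [4, -10, 9]
P̄ = F·P·Fᵀ + Q = [51 13 23; 13 68 15; 23 15 40]
S = H·P̄·Hᵀ + R = [373 -322; -322 384]
K = P̄·Hᵀ·S⁻¹ = [-4245/19774 -19169/39548; -7018/9887 -4752/9887; 409/9887 -35/19774]
x' − x̄ = [-41325/39548, 132242/9887, -24247/19774] = K·y
y = (KᵀK)⁻¹·Kᵀ·(x' − x̄) = [-29, 15]
z = y + H·x̄ = [-29, 15] + [28, -13] = [-1, 2]

z = [-1, 2]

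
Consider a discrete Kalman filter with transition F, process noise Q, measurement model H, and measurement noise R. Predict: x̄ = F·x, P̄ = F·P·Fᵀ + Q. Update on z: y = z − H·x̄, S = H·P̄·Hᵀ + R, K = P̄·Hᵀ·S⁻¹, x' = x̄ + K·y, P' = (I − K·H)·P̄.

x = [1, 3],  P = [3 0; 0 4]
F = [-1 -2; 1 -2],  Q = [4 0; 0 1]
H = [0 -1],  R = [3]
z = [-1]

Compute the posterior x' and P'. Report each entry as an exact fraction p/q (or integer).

x' = [-83/23, 5/23]
P' = [360/23 39/23; 39/23 60/23]

x̄ = F·x = [-7, -5]
P̄ = F·P·Fᵀ + Q = [23 13; 13 20]
y = z − H·x̄ = [-6]
S = H·P̄·Hᵀ + R = [23]
K = P̄·Hᵀ·S⁻¹ = [-13/23; -20/23]
x' = x̄ + K·y = [-83/23, 5/23]
P' = (I − K·H)·P̄ = [360/23 39/23; 39/23 60/23]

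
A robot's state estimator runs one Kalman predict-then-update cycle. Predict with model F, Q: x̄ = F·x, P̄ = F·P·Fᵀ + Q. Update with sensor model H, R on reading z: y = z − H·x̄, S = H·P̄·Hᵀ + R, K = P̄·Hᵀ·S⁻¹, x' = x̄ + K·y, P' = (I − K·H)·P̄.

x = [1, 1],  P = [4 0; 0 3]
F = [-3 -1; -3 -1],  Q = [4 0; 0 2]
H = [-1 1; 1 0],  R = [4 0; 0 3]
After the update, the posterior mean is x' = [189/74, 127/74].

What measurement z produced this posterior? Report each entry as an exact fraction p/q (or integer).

z = [-1, 3]

x̄ = F·x = [-4, -4]
P̄ = F·P·Fᵀ + Q = [43 39; 39 41]
S = H·P̄·Hᵀ + R = [10 -4; -4 46]
K = P̄·Hᵀ·S⁻¹ = [-1/37 69/74; 62/111 199/222]
x' − x̄ = [485/74, 423/74] = K·y
y = (KᵀK)⁻¹·Kᵀ·(x' − x̄) = [-1, 7]
z = y + H·x̄ = [-1, 7] + [0, -4] = [-1, 3]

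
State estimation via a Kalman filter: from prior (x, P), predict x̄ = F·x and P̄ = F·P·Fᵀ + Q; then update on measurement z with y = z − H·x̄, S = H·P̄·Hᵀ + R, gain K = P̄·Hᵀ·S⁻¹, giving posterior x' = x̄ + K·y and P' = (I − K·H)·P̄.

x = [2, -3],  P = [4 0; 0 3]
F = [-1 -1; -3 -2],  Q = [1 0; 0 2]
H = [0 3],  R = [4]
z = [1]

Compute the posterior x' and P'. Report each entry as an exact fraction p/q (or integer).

x̄ = F·x = [1, 0]
P̄ = F·P·Fᵀ + Q = [8 18; 18 50]
y = z − H·x̄ = [1]
S = H·P̄·Hᵀ + R = [454]
K = P̄·Hᵀ·S⁻¹ = [27/227; 75/227]
x' = x̄ + K·y = [254/227, 75/227]
P' = (I − K·H)·P̄ = [358/227 36/227; 36/227 100/227]

x' = [254/227, 75/227]
P' = [358/227 36/227; 36/227 100/227]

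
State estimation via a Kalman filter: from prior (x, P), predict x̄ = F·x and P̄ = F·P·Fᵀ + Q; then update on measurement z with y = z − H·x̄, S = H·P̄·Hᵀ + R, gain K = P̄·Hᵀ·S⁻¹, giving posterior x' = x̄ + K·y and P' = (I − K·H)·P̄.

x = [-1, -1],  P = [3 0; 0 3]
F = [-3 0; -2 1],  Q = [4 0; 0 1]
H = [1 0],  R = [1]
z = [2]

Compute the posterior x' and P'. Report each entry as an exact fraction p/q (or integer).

x̄ = F·x = [3, 1]
P̄ = F·P·Fᵀ + Q = [31 18; 18 16]
y = z − H·x̄ = [-1]
S = H·P̄·Hᵀ + R = [32]
K = P̄·Hᵀ·S⁻¹ = [31/32; 9/16]
x' = x̄ + K·y = [65/32, 7/16]
P' = (I − K·H)·P̄ = [31/32 9/16; 9/16 47/8]

x' = [65/32, 7/16]
P' = [31/32 9/16; 9/16 47/8]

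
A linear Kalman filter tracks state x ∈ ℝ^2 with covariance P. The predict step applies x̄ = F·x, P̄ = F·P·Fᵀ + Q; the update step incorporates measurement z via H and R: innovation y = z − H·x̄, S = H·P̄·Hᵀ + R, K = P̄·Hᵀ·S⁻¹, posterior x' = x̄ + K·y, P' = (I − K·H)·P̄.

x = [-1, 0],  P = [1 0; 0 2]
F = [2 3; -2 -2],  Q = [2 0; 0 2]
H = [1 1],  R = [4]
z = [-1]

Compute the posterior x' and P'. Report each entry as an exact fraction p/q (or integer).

x' = [-14/5, 11/5]
P' = [88/5 -72/5; -72/5 68/5]

x̄ = F·x = [-2, 2]
P̄ = F·P·Fᵀ + Q = [24 -16; -16 14]
y = z − H·x̄ = [-1]
S = H·P̄·Hᵀ + R = [10]
K = P̄·Hᵀ·S⁻¹ = [4/5; -1/5]
x' = x̄ + K·y = [-14/5, 11/5]
P' = (I − K·H)·P̄ = [88/5 -72/5; -72/5 68/5]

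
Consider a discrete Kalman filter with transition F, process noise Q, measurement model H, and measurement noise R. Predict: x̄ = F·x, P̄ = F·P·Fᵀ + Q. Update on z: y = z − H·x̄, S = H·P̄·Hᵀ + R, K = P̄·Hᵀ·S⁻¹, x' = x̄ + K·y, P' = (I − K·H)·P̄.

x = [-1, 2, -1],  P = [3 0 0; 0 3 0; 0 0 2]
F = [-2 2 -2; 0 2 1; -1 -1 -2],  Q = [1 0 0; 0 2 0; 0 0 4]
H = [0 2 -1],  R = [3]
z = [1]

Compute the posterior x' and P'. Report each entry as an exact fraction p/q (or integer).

x' = [968/125, 207/125, 277/125]
P' = [4061/125 664/125 1304/125; 664/125 236/125 346/125; 1304/125 346/125 806/125]

x̄ = F·x = [8, 3, 1]
P̄ = F·P·Fᵀ + Q = [33 8 8; 8 16 -10; 8 -10 18]
y = z − H·x̄ = [-4]
S = H·P̄·Hᵀ + R = [125]
K = P̄·Hᵀ·S⁻¹ = [8/125; 42/125; -38/125]
x' = x̄ + K·y = [968/125, 207/125, 277/125]
P' = (I − K·H)·P̄ = [4061/125 664/125 1304/125; 664/125 236/125 346/125; 1304/125 346/125 806/125]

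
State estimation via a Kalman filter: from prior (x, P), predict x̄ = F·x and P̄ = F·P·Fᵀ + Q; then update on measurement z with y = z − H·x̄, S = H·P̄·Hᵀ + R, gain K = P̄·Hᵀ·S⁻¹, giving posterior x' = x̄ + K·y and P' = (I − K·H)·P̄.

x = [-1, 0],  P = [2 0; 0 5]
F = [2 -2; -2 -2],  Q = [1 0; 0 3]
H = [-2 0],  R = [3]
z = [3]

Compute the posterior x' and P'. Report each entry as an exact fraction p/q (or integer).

x̄ = F·x = [-2, 2]
P̄ = F·P·Fᵀ + Q = [29 12; 12 31]
y = z − H·x̄ = [-1]
S = H·P̄·Hᵀ + R = [119]
K = P̄·Hᵀ·S⁻¹ = [-58/119; -24/119]
x' = x̄ + K·y = [-180/119, 262/119]
P' = (I − K·H)·P̄ = [87/119 36/119; 36/119 3113/119]

x' = [-180/119, 262/119]
P' = [87/119 36/119; 36/119 3113/119]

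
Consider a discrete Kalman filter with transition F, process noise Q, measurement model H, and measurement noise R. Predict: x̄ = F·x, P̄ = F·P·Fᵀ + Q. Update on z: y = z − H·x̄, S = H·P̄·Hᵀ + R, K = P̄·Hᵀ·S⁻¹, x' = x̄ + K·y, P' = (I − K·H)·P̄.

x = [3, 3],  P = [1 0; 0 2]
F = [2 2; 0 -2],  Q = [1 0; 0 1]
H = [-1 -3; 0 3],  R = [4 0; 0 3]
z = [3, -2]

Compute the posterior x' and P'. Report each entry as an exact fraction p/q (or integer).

x̄ = F·x = [12, -6]
P̄ = F·P·Fᵀ + Q = [13 -8; -8 9]
y = z − H·x̄ = [-3, 16]
S = H·P̄·Hᵀ + R = [50 -57; -57 84]
K = P̄·Hᵀ·S⁻¹ = [-148/317 -191/317; -19/317 89/317]
x' = x̄ + K·y = [1192/317, -421/317]
P' = (I − K·H)·P̄ = [1165/317 -191/317; -191/317 89/317]

x' = [1192/317, -421/317]
P' = [1165/317 -191/317; -191/317 89/317]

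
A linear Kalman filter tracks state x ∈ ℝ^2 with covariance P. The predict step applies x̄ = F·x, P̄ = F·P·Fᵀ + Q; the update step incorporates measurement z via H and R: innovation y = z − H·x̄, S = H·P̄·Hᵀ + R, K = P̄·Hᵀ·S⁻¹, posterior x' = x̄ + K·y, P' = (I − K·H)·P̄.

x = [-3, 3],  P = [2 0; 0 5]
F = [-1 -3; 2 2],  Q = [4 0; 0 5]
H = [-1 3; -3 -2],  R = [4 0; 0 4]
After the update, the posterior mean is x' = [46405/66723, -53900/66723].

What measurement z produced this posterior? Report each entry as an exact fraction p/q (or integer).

x̄ = F·x = [-6, 0]
P̄ = F·P·Fᵀ + Q = [51 -34; -34 33]
S = H·P̄·Hᵀ + R = [556 193; 193 187]
K = P̄·Hᵀ·S⁻¹ = [-12206/66723 -17731/66723; 17923/66723 -5653/66723]
x' − x̄ = [446743/66723, -53900/66723] = K·y
y = (KᵀK)⁻¹·Kᵀ·(x' − x̄) = [-9, -19]
z = y + H·x̄ = [-9, -19] + [6, 18] = [-3, -1]

z = [-3, -1]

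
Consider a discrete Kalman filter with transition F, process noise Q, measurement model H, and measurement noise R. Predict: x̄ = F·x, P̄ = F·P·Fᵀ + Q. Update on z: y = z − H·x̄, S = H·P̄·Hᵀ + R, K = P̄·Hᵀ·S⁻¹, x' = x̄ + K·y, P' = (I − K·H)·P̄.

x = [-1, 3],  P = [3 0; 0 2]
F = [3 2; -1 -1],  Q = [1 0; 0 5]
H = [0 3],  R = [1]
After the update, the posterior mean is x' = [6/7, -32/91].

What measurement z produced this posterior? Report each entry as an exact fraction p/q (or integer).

z = [-1]

x̄ = F·x = [3, -2]
P̄ = F·P·Fᵀ + Q = [36 -13; -13 10]
S = H·P̄·Hᵀ + R = [91]
K = P̄·Hᵀ·S⁻¹ = [-3/7; 30/91]
x' − x̄ = [-15/7, 150/91] = K·y
y = (KᵀK)⁻¹·Kᵀ·(x' − x̄) = [5]
z = y + H·x̄ = [5] + [-6] = [-1]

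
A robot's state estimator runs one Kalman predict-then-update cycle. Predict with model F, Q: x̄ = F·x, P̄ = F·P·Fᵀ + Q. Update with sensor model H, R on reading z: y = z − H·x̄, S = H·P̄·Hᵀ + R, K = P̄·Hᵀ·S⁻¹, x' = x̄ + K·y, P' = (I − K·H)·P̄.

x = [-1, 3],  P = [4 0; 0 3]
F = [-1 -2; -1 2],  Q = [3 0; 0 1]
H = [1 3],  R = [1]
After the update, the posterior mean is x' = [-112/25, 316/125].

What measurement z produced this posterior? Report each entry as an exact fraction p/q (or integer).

x̄ = F·x = [-5, 7]
P̄ = F·P·Fᵀ + Q = [19 -8; -8 17]
S = H·P̄·Hᵀ + R = [125]
K = P̄·Hᵀ·S⁻¹ = [-1/25; 43/125]
x' − x̄ = [13/25, -559/125] = K·y
y = (KᵀK)⁻¹·Kᵀ·(x' − x̄) = [-13]
z = y + H·x̄ = [-13] + [16] = [3]

z = [3]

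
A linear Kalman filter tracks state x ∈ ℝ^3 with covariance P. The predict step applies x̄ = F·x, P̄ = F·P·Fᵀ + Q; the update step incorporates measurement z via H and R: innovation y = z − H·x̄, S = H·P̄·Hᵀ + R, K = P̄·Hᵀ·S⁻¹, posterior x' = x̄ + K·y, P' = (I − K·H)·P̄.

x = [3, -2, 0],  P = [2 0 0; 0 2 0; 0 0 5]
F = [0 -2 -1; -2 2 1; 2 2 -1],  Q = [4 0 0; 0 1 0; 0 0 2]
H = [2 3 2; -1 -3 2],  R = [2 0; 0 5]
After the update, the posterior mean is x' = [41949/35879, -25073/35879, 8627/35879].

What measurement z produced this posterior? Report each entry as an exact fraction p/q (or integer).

x̄ = F·x = [4, -10, 2]
P̄ = F·P·Fᵀ + Q = [17 -13 -3; -13 22 -5; -3 -5 23]
S = H·P̄·Hᵀ + R = [120 -29; -29 306]
K = P̄·Hᵀ·S⁻¹ = [-2902/35879 1601/35879; 7353/35879 -6690/35879; 9506/35879 8405/35879]
x' − x̄ = [-101567/35879, 333717/35879, -63131/35879] = K·y
y = (KᵀK)⁻¹·Kᵀ·(x' − x̄) = [19, -29]
z = y + H·x̄ = [19, -29] + [-18, 30] = [1, 1]

z = [1, 1]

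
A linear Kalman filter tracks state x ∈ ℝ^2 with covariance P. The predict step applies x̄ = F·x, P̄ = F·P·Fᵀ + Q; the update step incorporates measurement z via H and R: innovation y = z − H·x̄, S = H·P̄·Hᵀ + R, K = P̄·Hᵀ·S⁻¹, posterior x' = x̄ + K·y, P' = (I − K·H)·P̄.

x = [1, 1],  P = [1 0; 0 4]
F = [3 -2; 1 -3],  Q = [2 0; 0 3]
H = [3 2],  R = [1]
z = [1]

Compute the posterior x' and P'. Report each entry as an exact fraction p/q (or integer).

x̄ = F·x = [1, -2]
P̄ = F·P·Fᵀ + Q = [27 27; 27 40]
y = z − H·x̄ = [2]
S = H·P̄·Hᵀ + R = [728]
K = P̄·Hᵀ·S⁻¹ = [135/728; 23/104]
x' = x̄ + K·y = [499/364, -81/52]
P' = (I − K·H)·P̄ = [1431/728 -297/104; -297/104 457/104]

x' = [499/364, -81/52]
P' = [1431/728 -297/104; -297/104 457/104]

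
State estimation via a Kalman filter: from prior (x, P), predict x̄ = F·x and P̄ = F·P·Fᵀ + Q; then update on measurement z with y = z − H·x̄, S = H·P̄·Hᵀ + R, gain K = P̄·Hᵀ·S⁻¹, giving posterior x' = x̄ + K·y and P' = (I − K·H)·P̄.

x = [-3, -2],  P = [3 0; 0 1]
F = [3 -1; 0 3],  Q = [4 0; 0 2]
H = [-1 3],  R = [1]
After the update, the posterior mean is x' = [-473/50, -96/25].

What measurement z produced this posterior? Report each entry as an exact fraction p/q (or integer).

x̄ = F·x = [-7, -6]
P̄ = F·P·Fᵀ + Q = [32 -3; -3 11]
S = H·P̄·Hᵀ + R = [150]
K = P̄·Hᵀ·S⁻¹ = [-41/150; 6/25]
x' − x̄ = [-123/50, 54/25] = K·y
y = (KᵀK)⁻¹·Kᵀ·(x' − x̄) = [9]
z = y + H·x̄ = [9] + [-11] = [-2]

z = [-2]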